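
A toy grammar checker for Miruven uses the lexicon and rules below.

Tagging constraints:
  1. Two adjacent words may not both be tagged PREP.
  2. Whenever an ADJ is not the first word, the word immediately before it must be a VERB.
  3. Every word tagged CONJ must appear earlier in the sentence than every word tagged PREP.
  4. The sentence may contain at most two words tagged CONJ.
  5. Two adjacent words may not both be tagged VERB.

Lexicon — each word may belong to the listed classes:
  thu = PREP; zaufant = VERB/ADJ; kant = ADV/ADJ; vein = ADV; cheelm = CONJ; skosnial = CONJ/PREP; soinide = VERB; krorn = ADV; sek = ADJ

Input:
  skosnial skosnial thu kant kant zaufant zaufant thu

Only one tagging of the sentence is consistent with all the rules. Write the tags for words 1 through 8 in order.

CONJ CONJ PREP ADV ADV VERB ADJ PREP

Candidates per position — 1:skosnial {CONJ,PREP}; 2:skosnial {CONJ,PREP}; 3:thu {PREP}; 4:kant {ADV,ADJ}; 5:kant {ADV,ADJ}; 6:zaufant {VERB,ADJ}; 7:zaufant {VERB,ADJ}; 8:thu {PREP}.
Position 2: PREP is ruled out by rule 1; that leaves CONJ.
Position 4: ADJ is ruled out by rule 2; that leaves ADV.
Position 5: ADJ is ruled out by rule 2; that leaves ADV.
Position 6: ADJ is ruled out by rule 2; that leaves VERB.
Position 7: VERB is ruled out by rule 5; that leaves ADJ.
Position 1: PREP is ruled out by rule 3; that leaves CONJ.
So the tagging must be: CONJ CONJ PREP ADV ADV VERB ADJ PREP.
Verifying each rule — rule 1 satisfied; rule 2 satisfied; rule 3 satisfied; rule 4 satisfied; rule 5 satisfied.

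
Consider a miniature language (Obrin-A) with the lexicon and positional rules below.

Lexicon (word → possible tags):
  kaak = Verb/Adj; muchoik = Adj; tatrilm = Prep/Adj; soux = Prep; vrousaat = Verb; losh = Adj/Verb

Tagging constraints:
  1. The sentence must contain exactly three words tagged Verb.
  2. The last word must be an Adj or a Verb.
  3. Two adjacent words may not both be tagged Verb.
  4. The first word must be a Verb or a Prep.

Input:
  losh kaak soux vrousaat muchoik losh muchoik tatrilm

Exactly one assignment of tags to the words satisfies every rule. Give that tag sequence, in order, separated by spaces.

Candidates per position — 1:losh {Adj,Verb}; 2:kaak {Verb,Adj}; 3:soux {Prep}; 4:vrousaat {Verb}; 5:muchoik {Adj}; 6:losh {Adj,Verb}; 7:muchoik {Adj}; 8:tatrilm {Prep,Adj}.
At position 1, choosing Adj makes rule 4 impossible to satisfy; hence Verb.
At position 2, choosing Verb makes rule 3 impossible to satisfy; hence Adj.
At position 6, choosing Adj makes rule 1 impossible to satisfy; hence Verb.
At position 8, choosing Prep makes rule 2 impossible to satisfy; hence Adj.
The unique satisfying tagging is: Verb Adj Prep Verb Adj Verb Adj Adj.
Rule-by-rule: rule 1 satisfied; rule 2 satisfied; rule 3 satisfied; rule 4 satisfied.

Verb Adj Prep Verb Adj Verb Adj Adj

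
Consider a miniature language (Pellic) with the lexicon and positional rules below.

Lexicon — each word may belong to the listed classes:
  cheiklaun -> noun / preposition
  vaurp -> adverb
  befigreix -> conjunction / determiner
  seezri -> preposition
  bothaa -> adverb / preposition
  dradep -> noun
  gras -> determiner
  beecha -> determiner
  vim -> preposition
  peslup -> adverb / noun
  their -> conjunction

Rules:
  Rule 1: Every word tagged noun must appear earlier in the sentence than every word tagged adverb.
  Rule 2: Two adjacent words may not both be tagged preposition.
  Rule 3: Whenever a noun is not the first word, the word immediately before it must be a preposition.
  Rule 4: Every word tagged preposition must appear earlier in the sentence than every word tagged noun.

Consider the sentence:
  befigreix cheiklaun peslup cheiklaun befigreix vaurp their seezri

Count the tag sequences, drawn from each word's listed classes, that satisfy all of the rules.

4

Candidates per position — 1:befigreix {conjunction,determiner}; 2:cheiklaun {noun,preposition}; 3:peslup {adverb,noun}; 4:cheiklaun {noun,preposition}; 5:befigreix {conjunction,determiner}; 6:vaurp {adverb}; 7:their {conjunction}; 8:seezri {preposition}.
There are 32 candidate sequences in total.
The sequences that satisfy every rule: conjunction preposition adverb preposition conjunction adverb conjunction preposition; conjunction preposition adverb preposition determiner adverb conjunction preposition; determiner preposition adverb preposition conjunction adverb conjunction preposition; determiner preposition adverb preposition determiner adverb conjunction preposition.
Count = 4.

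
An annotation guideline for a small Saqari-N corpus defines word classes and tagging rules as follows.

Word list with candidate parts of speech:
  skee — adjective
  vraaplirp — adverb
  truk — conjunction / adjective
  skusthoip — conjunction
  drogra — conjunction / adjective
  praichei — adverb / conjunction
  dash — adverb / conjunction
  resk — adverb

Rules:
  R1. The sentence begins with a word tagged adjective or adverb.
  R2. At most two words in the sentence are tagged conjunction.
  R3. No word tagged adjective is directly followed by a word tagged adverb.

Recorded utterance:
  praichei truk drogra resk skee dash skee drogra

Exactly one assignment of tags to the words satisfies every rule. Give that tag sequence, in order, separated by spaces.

adverb adjective conjunction adverb adjective conjunction adjective adjective

Candidates per position — 1:praichei {adverb,conjunction}; 2:truk {conjunction,adjective}; 3:drogra {conjunction,adjective}; 4:resk {adverb}; 5:skee {adjective}; 6:dash {adverb,conjunction}; 7:skee {adjective}; 8:drogra {conjunction,adjective}.
At position 1, choosing conjunction makes rule 1 impossible to satisfy; hence adverb.
At position 3, choosing adjective makes rule 3 impossible to satisfy; hence conjunction.
At position 6, choosing adverb makes rule 3 impossible to satisfy; hence conjunction.
At position 8, choosing conjunction makes rule 2 impossible to satisfy; hence adjective.
At position 2, choosing conjunction makes rule 2 impossible to satisfy; hence adjective.
So the tagging must be: adverb adjective conjunction adverb adjective conjunction adjective adjective.
Check: rule 1 ✓; rule 2 ✓; rule 3 ✓.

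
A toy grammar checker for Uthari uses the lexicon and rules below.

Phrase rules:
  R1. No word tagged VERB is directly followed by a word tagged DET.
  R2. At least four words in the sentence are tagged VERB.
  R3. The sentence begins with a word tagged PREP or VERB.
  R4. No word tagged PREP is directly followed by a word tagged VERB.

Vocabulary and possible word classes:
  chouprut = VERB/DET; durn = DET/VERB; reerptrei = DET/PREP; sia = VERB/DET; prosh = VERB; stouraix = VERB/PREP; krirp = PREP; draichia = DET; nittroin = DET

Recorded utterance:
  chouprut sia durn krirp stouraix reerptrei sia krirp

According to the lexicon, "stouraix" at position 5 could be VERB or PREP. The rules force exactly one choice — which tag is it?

Candidates per position — 1:chouprut {VERB,DET}; 2:sia {VERB,DET}; 3:durn {DET,VERB}; 4:krirp {PREP}; 5:stouraix {VERB,PREP}; 6:reerptrei {DET,PREP}; 7:sia {VERB,DET}; 8:krirp {PREP}.
Word 1 cannot be DET — rule 3 would then fail for every completion. It is VERB.
Word 2 cannot be DET — rule 1 would then fail for every completion. It is VERB.
Word 3 cannot be DET — rule 1 would then fail for every completion. It is VERB.
Word 5 cannot be VERB — rule 4 would then fail for every completion. It is PREP.
Word 7 cannot be DET — rule 2 would then fail for every completion. It is VERB.
Word 6 cannot be PREP — rule 4 would then fail for every completion. It is DET.
The only consistent sequence is: VERB VERB VERB PREP PREP DET VERB PREP.
Verifying each rule — rule 1 ok; rule 2 ok; rule 3 ok; rule 4 ok.

PREP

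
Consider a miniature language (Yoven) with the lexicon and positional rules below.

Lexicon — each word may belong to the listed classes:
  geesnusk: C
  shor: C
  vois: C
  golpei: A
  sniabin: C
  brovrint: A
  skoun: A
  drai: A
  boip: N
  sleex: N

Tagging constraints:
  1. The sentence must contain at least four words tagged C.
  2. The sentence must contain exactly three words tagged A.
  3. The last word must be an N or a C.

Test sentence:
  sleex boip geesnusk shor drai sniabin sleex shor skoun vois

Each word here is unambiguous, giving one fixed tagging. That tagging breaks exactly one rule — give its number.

Fixed tagging: N N C C A C N C A C.
Checking each rule: R1 pass, R2 fail, R3 pass.
Only rule 2 fails.

2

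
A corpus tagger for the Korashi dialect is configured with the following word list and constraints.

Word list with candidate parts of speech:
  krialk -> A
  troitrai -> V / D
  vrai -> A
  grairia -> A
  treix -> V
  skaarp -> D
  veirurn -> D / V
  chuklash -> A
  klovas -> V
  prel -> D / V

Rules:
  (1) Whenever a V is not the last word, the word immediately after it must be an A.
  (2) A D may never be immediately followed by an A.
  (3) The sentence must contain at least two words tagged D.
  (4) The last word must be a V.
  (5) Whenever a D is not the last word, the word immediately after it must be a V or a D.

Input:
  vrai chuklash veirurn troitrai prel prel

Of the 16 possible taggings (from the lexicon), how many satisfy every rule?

1

Candidates per position — 1:vrai {A}; 2:chuklash {A}; 3:veirurn {D,V}; 4:troitrai {V,D}; 5:prel {D,V}; 6:prel {D,V}.
There are 16 candidate sequences in total.
The sequences that satisfy every rule: A A D D D V.
Count = 1.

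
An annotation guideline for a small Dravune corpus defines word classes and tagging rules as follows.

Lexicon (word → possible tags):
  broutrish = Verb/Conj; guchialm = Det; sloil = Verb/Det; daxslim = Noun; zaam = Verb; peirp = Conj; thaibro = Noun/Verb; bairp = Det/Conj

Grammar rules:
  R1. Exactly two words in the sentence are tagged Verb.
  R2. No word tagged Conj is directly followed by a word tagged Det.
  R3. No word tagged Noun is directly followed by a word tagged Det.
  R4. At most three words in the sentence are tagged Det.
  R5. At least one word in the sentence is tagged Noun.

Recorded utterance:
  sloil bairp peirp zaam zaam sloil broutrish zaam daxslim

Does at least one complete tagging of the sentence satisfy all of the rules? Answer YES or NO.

Candidates per position — 1:sloil {Verb,Det}; 2:bairp {Det,Conj}; 3:peirp {Conj}; 4:zaam {Verb}; 5:zaam {Verb}; 6:sloil {Verb,Det}; 7:broutrish {Verb,Conj}; 8:zaam {Verb}; 9:daxslim {Noun}.
Rule 1 cannot be satisfied by any choice of tags from the lexicon.
So there is no consistent tagging.

NO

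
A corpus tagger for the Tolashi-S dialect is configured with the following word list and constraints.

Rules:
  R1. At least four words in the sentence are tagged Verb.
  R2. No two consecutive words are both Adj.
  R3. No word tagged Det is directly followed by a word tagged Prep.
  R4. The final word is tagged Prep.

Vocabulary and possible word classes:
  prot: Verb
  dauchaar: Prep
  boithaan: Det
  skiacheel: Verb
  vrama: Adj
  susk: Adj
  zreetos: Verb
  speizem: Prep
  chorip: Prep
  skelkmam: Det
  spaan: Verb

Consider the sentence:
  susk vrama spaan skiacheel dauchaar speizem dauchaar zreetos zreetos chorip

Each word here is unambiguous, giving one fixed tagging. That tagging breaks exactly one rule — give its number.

Fixed tagging: Adj Adj Verb Verb Prep Prep Prep Verb Verb Prep.
Rule check: R1 pass, R2 fail, R3 pass, R4 pass.
Only rule 2 fails.

2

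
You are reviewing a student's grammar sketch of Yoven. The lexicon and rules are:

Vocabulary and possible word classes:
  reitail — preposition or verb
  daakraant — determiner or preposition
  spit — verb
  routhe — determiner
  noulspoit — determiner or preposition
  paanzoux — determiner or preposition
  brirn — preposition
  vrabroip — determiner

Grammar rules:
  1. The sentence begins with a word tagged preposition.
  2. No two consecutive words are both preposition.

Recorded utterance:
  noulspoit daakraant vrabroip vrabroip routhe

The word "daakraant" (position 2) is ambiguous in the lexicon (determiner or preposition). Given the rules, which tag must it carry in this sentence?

Candidates per position — 1:noulspoit {determiner,preposition}; 2:daakraant {determiner,preposition}; 3:vrabroip {determiner}; 4:vrabroip {determiner}; 5:routhe {determiner}.
If word 1 were determiner, no tagging could satisfy rule 1; so word 1 is preposition.
If word 2 were preposition, no tagging could satisfy rule 2; so word 2 is determiner.
The only consistent sequence is: preposition determiner determiner determiner determiner.
Rule-by-rule: rule 1 ✓; rule 2 ✓.

determiner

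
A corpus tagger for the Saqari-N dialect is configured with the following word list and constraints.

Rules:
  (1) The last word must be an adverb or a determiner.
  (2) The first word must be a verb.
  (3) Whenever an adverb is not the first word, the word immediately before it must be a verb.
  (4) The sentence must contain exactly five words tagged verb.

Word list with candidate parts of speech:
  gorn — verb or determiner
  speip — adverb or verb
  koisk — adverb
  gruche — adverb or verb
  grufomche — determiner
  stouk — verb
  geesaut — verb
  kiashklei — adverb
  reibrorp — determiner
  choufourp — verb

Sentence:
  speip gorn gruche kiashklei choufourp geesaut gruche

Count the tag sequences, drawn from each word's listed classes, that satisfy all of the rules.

1

Candidates per position — 1:speip {adverb,verb}; 2:gorn {verb,determiner}; 3:gruche {adverb,verb}; 4:kiashklei {adverb}; 5:choufourp {verb}; 6:geesaut {verb}; 7:gruche {adverb,verb}.
There are 16 candidate sequences in total.
The sequences that satisfy every rule: verb verb verb adverb verb verb adverb.
Count = 1.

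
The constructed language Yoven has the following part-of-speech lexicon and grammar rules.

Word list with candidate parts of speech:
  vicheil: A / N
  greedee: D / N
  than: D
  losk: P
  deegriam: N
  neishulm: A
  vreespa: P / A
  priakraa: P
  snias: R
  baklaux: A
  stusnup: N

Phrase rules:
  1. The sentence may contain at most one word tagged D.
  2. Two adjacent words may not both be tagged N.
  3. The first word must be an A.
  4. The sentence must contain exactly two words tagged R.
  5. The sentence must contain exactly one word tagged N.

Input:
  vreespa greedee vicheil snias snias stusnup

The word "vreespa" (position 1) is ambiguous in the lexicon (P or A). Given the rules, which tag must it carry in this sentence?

Candidates per position — 1:vreespa {P,A}; 2:greedee {D,N}; 3:vicheil {A,N}; 4:snias {R}; 5:snias {R}; 6:stusnup {N}.
If word 1 were P, no tagging could satisfy rule 3; so word 1 is A.
If word 2 were N, no tagging could satisfy rule 5; so word 2 is D.
If word 3 were N, no tagging could satisfy rule 5; so word 3 is A.
So the tagging must be: A D A R R N.
Check: rule 1 ✓; rule 2 ✓; rule 3 ✓; rule 4 ✓; rule 5 ✓.

A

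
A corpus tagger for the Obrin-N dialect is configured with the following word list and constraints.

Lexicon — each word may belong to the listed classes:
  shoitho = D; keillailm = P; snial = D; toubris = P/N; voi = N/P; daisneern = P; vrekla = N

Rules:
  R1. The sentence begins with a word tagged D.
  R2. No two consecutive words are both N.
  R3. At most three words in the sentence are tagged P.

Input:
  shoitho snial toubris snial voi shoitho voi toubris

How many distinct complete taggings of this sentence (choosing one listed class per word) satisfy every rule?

Candidates per position — 1:shoitho {D}; 2:snial {D}; 3:toubris {P,N}; 4:snial {D}; 5:voi {N,P}; 6:shoitho {D}; 7:voi {N,P}; 8:toubris {P,N}.
There are 16 candidate sequences in total.
Checking each against the rules leaves 11 sequences.
Count = 11.

11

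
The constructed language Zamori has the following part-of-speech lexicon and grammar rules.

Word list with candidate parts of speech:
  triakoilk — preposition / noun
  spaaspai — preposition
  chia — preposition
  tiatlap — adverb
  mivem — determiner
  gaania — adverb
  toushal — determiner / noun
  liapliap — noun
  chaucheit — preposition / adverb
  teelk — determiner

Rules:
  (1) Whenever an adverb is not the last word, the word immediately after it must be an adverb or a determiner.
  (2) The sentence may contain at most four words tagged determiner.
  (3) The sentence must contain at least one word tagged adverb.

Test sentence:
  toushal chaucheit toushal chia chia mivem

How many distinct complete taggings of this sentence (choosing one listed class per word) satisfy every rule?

2

Candidates per position — 1:toushal {determiner,noun}; 2:chaucheit {preposition,adverb}; 3:toushal {determiner,noun}; 4:chia {preposition}; 5:chia {preposition}; 6:mivem {determiner}.
There are 8 candidate sequences in total.
The sequences that satisfy every rule: determiner adverb determiner preposition preposition determiner; noun adverb determiner preposition preposition determiner.
Count = 2.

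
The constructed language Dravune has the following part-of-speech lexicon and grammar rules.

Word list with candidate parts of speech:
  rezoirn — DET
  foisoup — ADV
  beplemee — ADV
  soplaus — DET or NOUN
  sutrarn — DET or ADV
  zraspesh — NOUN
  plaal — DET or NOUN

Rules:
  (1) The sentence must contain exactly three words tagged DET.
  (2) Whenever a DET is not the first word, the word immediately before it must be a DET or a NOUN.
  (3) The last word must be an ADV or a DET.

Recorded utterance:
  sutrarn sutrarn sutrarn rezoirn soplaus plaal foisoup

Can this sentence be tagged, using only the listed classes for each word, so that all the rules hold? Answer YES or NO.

Candidates per position — 1:sutrarn {DET,ADV}; 2:sutrarn {DET,ADV}; 3:sutrarn {DET,ADV}; 4:rezoirn {DET}; 5:soplaus {DET,NOUN}; 6:plaal {DET,NOUN}; 7:foisoup {ADV}.
Every candidate sequence violates at least one rule; no consistent tagging exists.

NO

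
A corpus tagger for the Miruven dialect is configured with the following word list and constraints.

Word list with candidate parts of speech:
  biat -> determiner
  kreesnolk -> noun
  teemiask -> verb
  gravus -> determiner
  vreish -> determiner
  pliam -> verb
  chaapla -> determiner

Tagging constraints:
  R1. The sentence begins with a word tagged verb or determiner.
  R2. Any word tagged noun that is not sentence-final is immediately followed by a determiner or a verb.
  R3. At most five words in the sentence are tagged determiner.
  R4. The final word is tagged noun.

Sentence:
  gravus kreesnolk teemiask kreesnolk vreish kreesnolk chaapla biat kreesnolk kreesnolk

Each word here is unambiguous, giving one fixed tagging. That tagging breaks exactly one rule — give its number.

2

Fixed tagging: determiner noun verb noun determiner noun determiner determiner noun noun.
Checking each rule: R1 pass, R2 fail, R3 pass, R4 pass.
Only rule 2 fails.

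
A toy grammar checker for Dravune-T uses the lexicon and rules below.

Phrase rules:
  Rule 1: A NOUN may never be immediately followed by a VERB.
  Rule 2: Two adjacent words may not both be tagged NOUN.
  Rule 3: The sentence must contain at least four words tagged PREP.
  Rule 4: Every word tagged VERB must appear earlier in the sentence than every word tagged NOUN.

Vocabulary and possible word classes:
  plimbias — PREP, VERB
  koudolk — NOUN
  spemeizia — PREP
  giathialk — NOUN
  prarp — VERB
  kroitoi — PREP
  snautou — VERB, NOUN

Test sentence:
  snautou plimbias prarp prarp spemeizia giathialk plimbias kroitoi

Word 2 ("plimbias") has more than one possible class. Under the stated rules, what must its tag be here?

PREP

Candidates per position — 1:snautou {VERB,NOUN}; 2:plimbias {PREP,VERB}; 3:prarp {VERB}; 4:prarp {VERB}; 5:spemeizia {PREP}; 6:giathialk {NOUN}; 7:plimbias {PREP,VERB}; 8:kroitoi {PREP}.
Position 1: tagging it NOUN would leave rule 4 unsatisfiable, so it must be VERB.
Position 2: tagging it VERB would leave rule 3 unsatisfiable, so it must be PREP.
Position 7: tagging it VERB would leave rule 1 unsatisfiable, so it must be PREP.
So the tagging must be: VERB PREP VERB VERB PREP NOUN PREP PREP.
Check: rule 1 ok; rule 2 ok; rule 3 ok; rule 4 ok.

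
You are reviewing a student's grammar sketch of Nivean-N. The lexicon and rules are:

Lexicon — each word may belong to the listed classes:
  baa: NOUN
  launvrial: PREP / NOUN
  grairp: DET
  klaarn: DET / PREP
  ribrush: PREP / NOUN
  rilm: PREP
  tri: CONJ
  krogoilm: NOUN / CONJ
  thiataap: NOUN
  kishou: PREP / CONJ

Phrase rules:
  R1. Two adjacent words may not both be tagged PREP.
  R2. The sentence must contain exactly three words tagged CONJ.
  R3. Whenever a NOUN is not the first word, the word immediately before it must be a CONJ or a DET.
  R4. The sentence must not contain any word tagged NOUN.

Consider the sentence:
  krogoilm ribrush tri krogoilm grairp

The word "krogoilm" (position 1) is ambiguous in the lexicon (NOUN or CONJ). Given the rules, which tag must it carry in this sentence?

CONJ

Candidates per position — 1:krogoilm {NOUN,CONJ}; 2:ribrush {PREP,NOUN}; 3:tri {CONJ}; 4:krogoilm {NOUN,CONJ}; 5:grairp {DET}.
Position 1: NOUN is ruled out by rule 2; that leaves CONJ.
Position 2: NOUN is ruled out by rule 4; that leaves PREP.
Position 4: NOUN is ruled out by rule 2; that leaves CONJ.
So the tagging must be: CONJ PREP CONJ CONJ DET.
Check: rule 1 ✓; rule 2 ✓; rule 3 ✓; rule 4 ✓.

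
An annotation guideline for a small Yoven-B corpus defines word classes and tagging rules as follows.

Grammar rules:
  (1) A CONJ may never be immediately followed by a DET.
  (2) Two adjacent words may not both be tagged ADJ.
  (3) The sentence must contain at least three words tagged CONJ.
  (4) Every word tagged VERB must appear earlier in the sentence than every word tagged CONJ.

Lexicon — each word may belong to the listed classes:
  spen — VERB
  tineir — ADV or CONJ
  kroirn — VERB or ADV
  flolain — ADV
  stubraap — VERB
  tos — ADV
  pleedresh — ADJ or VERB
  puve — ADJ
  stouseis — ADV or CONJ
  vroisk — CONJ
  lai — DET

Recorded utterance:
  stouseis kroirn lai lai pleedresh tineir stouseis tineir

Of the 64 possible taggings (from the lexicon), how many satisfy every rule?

Candidates per position — 1:stouseis {ADV,CONJ}; 2:kroirn {VERB,ADV}; 3:lai {DET}; 4:lai {DET}; 5:pleedresh {ADJ,VERB}; 6:tineir {ADV,CONJ}; 7:stouseis {ADV,CONJ}; 8:tineir {ADV,CONJ}.
There are 64 candidate sequences in total.
Checking each against the rules leaves 8 sequences.
Count = 8.

8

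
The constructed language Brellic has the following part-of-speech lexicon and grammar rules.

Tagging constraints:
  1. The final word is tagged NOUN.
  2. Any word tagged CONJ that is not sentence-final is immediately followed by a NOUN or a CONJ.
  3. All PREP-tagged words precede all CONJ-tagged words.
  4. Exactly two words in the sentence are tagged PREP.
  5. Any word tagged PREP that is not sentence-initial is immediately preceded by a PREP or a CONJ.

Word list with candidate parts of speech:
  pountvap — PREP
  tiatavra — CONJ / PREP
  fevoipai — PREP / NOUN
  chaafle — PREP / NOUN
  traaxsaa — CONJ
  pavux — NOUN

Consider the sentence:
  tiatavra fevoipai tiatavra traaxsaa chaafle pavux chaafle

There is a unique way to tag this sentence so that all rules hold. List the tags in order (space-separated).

PREP PREP CONJ CONJ NOUN NOUN NOUN

Candidates per position — 1:tiatavra {CONJ,PREP}; 2:fevoipai {PREP,NOUN}; 3:tiatavra {CONJ,PREP}; 4:traaxsaa {CONJ}; 5:chaafle {PREP,NOUN}; 6:pavux {NOUN}; 7:chaafle {PREP,NOUN}.
If word 5 were PREP, no tagging could satisfy rule 2; so word 5 is NOUN.
If word 7 were PREP, no tagging could satisfy rule 1; so word 7 is NOUN.
The remaining ambiguous positions (1, 2, 3) are resolved jointly — only one combination satisfies every rule.
That leaves exactly one tagging: PREP PREP CONJ CONJ NOUN NOUN NOUN.
Rule-by-rule: rule 1 ok; rule 2 ok; rule 3 ok; rule 4 ok; rule 5 ok.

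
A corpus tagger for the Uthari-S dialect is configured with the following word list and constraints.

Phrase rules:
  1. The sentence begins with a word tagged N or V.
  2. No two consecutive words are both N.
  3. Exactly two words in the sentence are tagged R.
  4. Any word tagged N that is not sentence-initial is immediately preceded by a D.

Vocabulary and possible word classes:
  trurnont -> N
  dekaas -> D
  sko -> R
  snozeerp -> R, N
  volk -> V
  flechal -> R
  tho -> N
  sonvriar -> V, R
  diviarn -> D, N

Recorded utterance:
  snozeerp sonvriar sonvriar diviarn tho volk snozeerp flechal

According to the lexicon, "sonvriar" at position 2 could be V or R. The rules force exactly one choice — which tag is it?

Candidates per position — 1:snozeerp {R,N}; 2:sonvriar {V,R}; 3:sonvriar {V,R}; 4:diviarn {D,N}; 5:tho {N}; 6:volk {V}; 7:snozeerp {R,N}; 8:flechal {R}.
At position 1, choosing R makes rule 1 impossible to satisfy; hence N.
At position 4, choosing N makes rule 2 impossible to satisfy; hence D.
At position 7, choosing N makes rule 4 impossible to satisfy; hence R.
At position 2, choosing R makes rule 3 impossible to satisfy; hence V.
At position 3, choosing R makes rule 3 impossible to satisfy; hence V.
That leaves exactly one tagging: N V V D N V R R.
Rule-by-rule: rule 1 satisfied; rule 2 satisfied; rule 3 satisfied; rule 4 satisfied.

V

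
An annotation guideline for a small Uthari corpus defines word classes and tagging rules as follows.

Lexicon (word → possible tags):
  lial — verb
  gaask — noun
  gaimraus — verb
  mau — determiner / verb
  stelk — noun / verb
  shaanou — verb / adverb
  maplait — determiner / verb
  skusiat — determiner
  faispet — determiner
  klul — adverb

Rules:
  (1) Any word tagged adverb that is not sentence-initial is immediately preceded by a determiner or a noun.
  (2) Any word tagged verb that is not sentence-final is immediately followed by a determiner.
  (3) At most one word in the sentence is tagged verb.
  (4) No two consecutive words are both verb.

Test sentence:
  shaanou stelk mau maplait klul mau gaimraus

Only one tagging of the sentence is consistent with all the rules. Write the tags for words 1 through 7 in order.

Candidates per position — 1:shaanou {verb,adverb}; 2:stelk {noun,verb}; 3:mau {determiner,verb}; 4:maplait {determiner,verb}; 5:klul {adverb}; 6:mau {determiner,verb}; 7:gaimraus {verb}.
Word 1 cannot be verb — rule 2 would then fail for every completion. It is adverb.
Word 2 cannot be verb — rule 3 would then fail for every completion. It is noun.
Word 3 cannot be verb — rule 3 would then fail for every completion. It is determiner.
Word 4 cannot be verb — rule 1 would then fail for every completion. It is determiner.
Word 6 cannot be verb — rule 2 would then fail for every completion. It is determiner.
The only consistent sequence is: adverb noun determiner determiner adverb determiner verb.
Verifying each rule — rule 1 holds; rule 2 holds; rule 3 holds; rule 4 holds.

adverb noun determiner determiner adverb determiner verb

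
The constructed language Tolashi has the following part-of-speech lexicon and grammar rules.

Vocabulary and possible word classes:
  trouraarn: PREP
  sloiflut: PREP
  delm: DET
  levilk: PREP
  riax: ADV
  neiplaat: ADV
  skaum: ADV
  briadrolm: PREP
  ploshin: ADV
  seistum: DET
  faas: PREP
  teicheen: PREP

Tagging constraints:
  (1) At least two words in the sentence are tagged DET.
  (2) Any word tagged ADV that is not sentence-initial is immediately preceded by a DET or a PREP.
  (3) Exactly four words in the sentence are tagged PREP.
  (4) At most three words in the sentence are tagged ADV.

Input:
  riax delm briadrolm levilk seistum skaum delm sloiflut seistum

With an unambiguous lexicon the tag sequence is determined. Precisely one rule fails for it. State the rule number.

3

Fixed tagging: ADV DET PREP PREP DET ADV DET PREP DET.
Applying the rules: R1 holds, R2 holds, R3 violated, R4 holds.
Only rule 3 fails.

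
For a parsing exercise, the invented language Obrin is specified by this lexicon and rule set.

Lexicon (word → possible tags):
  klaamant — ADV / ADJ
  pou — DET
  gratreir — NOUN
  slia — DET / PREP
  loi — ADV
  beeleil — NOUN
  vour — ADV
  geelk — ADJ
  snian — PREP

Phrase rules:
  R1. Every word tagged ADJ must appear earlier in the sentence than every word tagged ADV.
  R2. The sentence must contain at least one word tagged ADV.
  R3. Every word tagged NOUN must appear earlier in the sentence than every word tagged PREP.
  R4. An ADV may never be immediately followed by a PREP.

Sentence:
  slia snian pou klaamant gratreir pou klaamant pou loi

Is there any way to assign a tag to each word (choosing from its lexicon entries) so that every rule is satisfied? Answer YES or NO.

Candidates per position — 1:slia {DET,PREP}; 2:snian {PREP}; 3:pou {DET}; 4:klaamant {ADV,ADJ}; 5:gratreir {NOUN}; 6:pou {DET}; 7:klaamant {ADV,ADJ}; 8:pou {DET}; 9:loi {ADV}.
Rule 3 cannot be satisfied by any choice of tags from the lexicon.
So there is no consistent tagging.

NO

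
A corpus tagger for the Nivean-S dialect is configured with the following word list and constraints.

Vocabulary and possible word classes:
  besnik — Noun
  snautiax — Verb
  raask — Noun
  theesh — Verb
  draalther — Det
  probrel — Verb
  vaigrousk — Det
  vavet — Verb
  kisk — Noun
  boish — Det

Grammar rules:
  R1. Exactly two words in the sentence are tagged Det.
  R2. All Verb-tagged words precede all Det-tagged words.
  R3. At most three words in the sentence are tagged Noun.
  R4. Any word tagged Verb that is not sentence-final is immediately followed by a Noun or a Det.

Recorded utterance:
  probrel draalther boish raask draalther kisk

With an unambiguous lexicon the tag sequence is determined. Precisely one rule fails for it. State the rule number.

1

Fixed tagging: Verb Det Det Noun Det Noun.
Applying the rules: R1 fail, R2 pass, R3 pass, R4 pass.
Only rule 1 fails.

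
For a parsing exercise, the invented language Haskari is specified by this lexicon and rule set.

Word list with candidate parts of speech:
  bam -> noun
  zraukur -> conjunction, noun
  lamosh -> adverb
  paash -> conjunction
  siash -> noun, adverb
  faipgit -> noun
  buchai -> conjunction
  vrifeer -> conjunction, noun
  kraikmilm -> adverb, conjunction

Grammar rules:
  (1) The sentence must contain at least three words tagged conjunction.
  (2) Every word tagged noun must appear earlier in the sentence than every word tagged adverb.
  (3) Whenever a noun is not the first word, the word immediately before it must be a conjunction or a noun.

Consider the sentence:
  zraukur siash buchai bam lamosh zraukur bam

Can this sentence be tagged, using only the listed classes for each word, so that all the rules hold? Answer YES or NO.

Candidates per position — 1:zraukur {conjunction,noun}; 2:siash {noun,adverb}; 3:buchai {conjunction}; 4:bam {noun}; 5:lamosh {adverb}; 6:zraukur {conjunction,noun}; 7:bam {noun}.
Rule 2 cannot be satisfied by any choice of tags from the lexicon.
So there is no consistent tagging.

NO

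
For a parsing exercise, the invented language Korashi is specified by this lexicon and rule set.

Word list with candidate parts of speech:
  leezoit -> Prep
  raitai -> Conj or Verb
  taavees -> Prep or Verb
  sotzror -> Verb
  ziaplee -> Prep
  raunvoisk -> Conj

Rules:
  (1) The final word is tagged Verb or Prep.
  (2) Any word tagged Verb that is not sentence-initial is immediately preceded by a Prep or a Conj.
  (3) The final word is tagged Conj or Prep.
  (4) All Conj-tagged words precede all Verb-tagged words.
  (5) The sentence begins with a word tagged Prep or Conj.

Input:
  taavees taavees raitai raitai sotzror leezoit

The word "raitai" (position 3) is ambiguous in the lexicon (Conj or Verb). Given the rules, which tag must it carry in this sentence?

Candidates per position — 1:taavees {Prep,Verb}; 2:taavees {Prep,Verb}; 3:raitai {Conj,Verb}; 4:raitai {Conj,Verb}; 5:sotzror {Verb}; 6:leezoit {Prep}.
If word 1 were Verb, no tagging could satisfy rule 5; so word 1 is Prep.
If word 4 were Verb, no tagging could satisfy rule 2; so word 4 is Conj.
If word 2 were Verb, no tagging could satisfy rule 4; so word 2 is Prep.
If word 3 were Verb, no tagging could satisfy rule 4; so word 3 is Conj.
The unique satisfying tagging is: Prep Prep Conj Conj Verb Prep.
Rule-by-rule: rule 1 ok; rule 2 ok; rule 3 ok; rule 4 ok; rule 5 ok.

Conj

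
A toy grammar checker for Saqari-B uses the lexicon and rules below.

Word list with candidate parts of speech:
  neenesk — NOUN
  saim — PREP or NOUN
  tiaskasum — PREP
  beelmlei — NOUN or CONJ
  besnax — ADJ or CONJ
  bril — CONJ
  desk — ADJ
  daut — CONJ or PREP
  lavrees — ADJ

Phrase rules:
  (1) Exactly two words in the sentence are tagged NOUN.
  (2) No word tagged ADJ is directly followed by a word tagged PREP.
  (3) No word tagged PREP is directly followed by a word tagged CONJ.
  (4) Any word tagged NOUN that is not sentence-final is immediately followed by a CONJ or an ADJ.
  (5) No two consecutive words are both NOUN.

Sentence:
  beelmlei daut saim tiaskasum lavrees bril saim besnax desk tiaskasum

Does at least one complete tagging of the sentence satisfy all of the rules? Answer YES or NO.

NO

Candidates per position — 1:beelmlei {NOUN,CONJ}; 2:daut {CONJ,PREP}; 3:saim {PREP,NOUN}; 4:tiaskasum {PREP}; 5:lavrees {ADJ}; 6:bril {CONJ}; 7:saim {PREP,NOUN}; 8:besnax {ADJ,CONJ}; 9:desk {ADJ}; 10:tiaskasum {PREP}.
Rule 2 cannot be satisfied by any choice of tags from the lexicon.
So there is no consistent tagging.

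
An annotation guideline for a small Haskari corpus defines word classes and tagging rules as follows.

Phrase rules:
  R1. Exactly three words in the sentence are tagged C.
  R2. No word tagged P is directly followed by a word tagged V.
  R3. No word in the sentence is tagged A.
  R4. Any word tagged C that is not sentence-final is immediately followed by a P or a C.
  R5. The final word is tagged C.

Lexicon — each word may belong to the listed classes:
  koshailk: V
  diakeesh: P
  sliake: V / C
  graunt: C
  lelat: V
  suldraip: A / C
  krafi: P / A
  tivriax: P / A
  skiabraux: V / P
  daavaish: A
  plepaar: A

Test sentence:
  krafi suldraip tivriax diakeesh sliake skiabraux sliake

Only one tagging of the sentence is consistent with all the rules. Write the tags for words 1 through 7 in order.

Candidates per position — 1:krafi {P,A}; 2:suldraip {A,C}; 3:tivriax {P,A}; 4:diakeesh {P}; 5:sliake {V,C}; 6:skiabraux {V,P}; 7:sliake {V,C}.
If word 1 were A, no tagging could satisfy rule 3; so word 1 is P.
If word 2 were A, no tagging could satisfy rule 1; so word 2 is C.
If word 3 were A, no tagging could satisfy rule 3; so word 3 is P.
If word 5 were V, no tagging could satisfy rule 1; so word 5 is C.
If word 6 were V, no tagging could satisfy rule 4; so word 6 is P.
If word 7 were V, no tagging could satisfy rule 1; so word 7 is C.
The only consistent sequence is: P C P P C P C.
Verifying each rule — rule 1 holds; rule 2 holds; rule 3 holds; rule 4 holds; rule 5 holds.

P C P P C P C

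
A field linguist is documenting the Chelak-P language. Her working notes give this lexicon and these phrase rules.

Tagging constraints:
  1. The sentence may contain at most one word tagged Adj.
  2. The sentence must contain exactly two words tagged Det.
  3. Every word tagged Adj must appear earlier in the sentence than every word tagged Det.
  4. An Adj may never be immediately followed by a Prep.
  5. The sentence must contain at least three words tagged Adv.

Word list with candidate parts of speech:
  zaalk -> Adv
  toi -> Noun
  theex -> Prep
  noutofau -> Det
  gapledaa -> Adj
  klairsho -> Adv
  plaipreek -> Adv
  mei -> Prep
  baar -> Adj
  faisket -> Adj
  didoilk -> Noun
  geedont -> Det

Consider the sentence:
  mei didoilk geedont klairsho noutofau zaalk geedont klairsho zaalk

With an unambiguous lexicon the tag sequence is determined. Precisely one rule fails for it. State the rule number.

2

Fixed tagging: Prep Noun Det Adv Det Adv Det Adv Adv.
Checking each rule: R1 ✓, R2 ✗, R3 ✓, R4 ✓, R5 ✓.
Only rule 2 fails.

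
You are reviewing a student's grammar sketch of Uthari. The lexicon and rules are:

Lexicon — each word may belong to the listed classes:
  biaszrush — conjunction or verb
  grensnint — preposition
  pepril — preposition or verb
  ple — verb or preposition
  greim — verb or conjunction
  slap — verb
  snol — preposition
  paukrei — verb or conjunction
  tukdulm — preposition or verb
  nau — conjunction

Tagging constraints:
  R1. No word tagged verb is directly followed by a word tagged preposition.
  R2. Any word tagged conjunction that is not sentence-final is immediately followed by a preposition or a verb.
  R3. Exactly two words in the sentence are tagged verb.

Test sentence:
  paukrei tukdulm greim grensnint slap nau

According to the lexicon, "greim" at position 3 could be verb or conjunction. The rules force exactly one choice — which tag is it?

Candidates per position — 1:paukrei {verb,conjunction}; 2:tukdulm {preposition,verb}; 3:greim {verb,conjunction}; 4:grensnint {preposition}; 5:slap {verb}; 6:nau {conjunction}.
If word 3 were verb, no tagging could satisfy rule 1; so word 3 is conjunction.
The remaining ambiguous positions (1, 2) are resolved jointly — only one combination satisfies every rule.
That leaves exactly one tagging: conjunction verb conjunction preposition verb conjunction.
Verifying each rule — rule 1 satisfied; rule 2 satisfied; rule 3 satisfied.

conjunction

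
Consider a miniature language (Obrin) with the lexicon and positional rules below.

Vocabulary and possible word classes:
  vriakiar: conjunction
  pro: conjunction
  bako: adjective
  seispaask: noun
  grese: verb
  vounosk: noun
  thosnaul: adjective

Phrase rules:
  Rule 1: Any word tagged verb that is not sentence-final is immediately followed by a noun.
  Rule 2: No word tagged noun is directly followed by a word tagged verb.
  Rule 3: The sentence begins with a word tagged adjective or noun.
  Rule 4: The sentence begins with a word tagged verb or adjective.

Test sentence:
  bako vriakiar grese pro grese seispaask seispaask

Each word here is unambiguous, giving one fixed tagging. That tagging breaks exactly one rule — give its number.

Fixed tagging: adjective conjunction verb conjunction verb noun noun.
Rule check: R1 violated, R2 holds, R3 holds, R4 holds.
Only rule 1 fails.

1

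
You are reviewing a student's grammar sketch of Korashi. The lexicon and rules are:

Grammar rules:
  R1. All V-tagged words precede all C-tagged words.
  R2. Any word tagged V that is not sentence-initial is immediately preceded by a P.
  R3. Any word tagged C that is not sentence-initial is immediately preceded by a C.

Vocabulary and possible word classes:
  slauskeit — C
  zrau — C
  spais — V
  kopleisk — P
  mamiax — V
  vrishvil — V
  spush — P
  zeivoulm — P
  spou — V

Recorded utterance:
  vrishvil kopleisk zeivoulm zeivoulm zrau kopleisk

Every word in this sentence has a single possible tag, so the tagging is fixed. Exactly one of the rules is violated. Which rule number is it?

Fixed tagging: V P P P C P.
Rule check: R1 holds, R2 holds, R3 violated.
Only rule 3 fails.

3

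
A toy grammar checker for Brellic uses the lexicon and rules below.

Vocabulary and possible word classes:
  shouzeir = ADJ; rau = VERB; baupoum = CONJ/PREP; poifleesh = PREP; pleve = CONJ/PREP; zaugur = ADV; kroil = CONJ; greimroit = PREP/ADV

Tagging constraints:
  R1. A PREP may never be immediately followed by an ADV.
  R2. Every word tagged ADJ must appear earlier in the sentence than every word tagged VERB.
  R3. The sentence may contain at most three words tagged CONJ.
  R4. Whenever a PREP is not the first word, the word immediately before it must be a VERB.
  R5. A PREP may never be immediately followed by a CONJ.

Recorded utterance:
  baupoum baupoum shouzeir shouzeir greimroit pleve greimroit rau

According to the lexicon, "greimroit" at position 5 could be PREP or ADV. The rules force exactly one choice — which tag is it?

ADV

Candidates per position — 1:baupoum {CONJ,PREP}; 2:baupoum {CONJ,PREP}; 3:shouzeir {ADJ}; 4:shouzeir {ADJ}; 5:greimroit {PREP,ADV}; 6:pleve {CONJ,PREP}; 7:greimroit {PREP,ADV}; 8:rau {VERB}.
If word 2 were PREP, no tagging could satisfy rule 4; so word 2 is CONJ.
If word 5 were PREP, no tagging could satisfy rule 4; so word 5 is ADV.
If word 6 were PREP, no tagging could satisfy rule 4; so word 6 is CONJ.
If word 7 were PREP, no tagging could satisfy rule 4; so word 7 is ADV.
If word 1 were PREP, no tagging could satisfy rule 5; so word 1 is CONJ.
So the tagging must be: CONJ CONJ ADJ ADJ ADV CONJ ADV VERB.
Verifying each rule — rule 1 holds; rule 2 holds; rule 3 holds; rule 4 holds; rule 5 holds.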